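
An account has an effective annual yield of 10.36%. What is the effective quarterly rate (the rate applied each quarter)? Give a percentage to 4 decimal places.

The per-quarter rate i satisfies (1 + i)^4 = 1 + 0.1036.
i = 1.1036^(1/4) − 1 = 0.0249506 = 2.4951%.

2.4951%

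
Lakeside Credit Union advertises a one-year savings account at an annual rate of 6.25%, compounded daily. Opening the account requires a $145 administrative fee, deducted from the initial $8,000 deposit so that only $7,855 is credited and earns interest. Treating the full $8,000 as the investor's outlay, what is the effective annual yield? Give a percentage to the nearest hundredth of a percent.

4.52%

Value after one year: 7,855 × (1 + 0.0625/365)^365 = 7,855 × 1.064489 = $8,361.56.
Effective yield on the $8,000 outlay: 8,361.56 / 8,000 − 1 = 0.045195 = 4.52%.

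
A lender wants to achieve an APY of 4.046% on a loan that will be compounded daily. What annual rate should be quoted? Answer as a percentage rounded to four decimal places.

(1 + r/365)^365 − 1 = 0.04046, so 1 + r/365 = 1.04046^(1/365).
r/365 = 0.000109, so r = 0.039665 = 3.9665%.

3.9665%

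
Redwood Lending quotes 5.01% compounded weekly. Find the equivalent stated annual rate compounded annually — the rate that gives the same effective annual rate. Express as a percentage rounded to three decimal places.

5.135%

EAR = (1 + 0.0501/52)^52 − 1 = 0.051351.
Compounded annually, the equivalent nominal rate is the EAR itself: 5.135%.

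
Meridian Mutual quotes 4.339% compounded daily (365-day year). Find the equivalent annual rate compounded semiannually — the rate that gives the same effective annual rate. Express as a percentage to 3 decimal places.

EAR = (1 + 0.04339/365)^365 − 1 = 0.044342.
Solve (1 + r/2)^2 = 1.044342: r/2 = 1.044342^(1/2) − 1 = 0.021931, so r = 0.043861 = 4.386%.

4.386%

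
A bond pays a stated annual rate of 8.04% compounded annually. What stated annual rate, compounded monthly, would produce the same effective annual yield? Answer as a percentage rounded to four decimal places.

Compounded annually, EAR = nominal = 0.080400.
Solve (1 + r/12)^12 = 1.080400: r/12 = 1.080400^(1/12) − 1 = 0.006465, so r = 0.077581 = 7.7581%.

7.7581%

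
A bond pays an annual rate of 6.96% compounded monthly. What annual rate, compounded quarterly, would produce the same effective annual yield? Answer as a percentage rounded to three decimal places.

EAR = (1 + 0.0696/12)^12 − 1 = 0.071864.
Solve (1 + r/4)^4 = 1.071864: r/4 = 1.071864^(1/4) − 1 = 0.017501, so r = 0.070004 = 7.000%.

7.000%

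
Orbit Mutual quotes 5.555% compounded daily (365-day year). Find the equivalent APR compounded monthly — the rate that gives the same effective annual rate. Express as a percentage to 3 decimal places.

5.567%

EAR = (1 + 0.05555/365)^365 − 1 = 0.057117.
Solve (1 + r/12)^12 = 1.057117: r/12 = 1.057117^(1/12) − 1 = 0.004640, so r = 0.055675 = 5.567%.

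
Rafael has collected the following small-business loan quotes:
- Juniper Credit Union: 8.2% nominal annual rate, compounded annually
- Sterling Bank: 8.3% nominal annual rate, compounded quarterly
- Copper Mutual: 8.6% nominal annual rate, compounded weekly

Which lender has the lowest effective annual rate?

Juniper Credit Union

Juniper Credit Union: compounded annually, EAR = 8.200%
Sterling Bank: (1 + 0.083/4)^4 − 1 = 8.562%
Copper Mutual: (1 + 0.086/52)^52 − 1 = 8.973%
The lowest effective annual rate is Juniper Credit Union at 8.200%.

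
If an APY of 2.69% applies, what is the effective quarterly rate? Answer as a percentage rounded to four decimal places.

0.6658%

The per-quarter rate i satisfies (1 + i)^4 = 1 + 0.0269.
i = 1.0269^(1/4) − 1 = 0.0066582 = 0.6658%.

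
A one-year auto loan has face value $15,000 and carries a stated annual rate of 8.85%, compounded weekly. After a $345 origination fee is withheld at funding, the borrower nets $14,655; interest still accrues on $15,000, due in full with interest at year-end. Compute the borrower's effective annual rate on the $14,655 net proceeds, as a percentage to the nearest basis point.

Amount owed after one year: 15,000 × (1 + 0.0885/52)^52 = 15,000 × 1.092452 = $16,386.78.
Effective rate on net proceeds: 16,386.78 / 14,655 − 1 = 0.118170 = 11.82%.

11.82%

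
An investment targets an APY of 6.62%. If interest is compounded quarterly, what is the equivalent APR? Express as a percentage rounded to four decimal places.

(1 + r/4)^4 − 1 = 0.0662, so 1 + r/4 = 1.0662^(1/4).
r/4 = 0.016154, so r = 0.064617 = 6.4617%.

6.4617%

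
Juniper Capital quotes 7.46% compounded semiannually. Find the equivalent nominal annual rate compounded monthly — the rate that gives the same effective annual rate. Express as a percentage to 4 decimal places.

EAR = (1 + 0.0746/2)^2 − 1 = 0.075991.
Solve (1 + r/12)^12 = 1.075991: r/12 = 1.075991^(1/12) − 1 = 0.006122, so r = 0.073466 = 7.3466%.

7.3466%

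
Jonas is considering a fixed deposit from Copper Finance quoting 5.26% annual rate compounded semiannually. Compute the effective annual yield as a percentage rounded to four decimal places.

5.3292%

EAR = (1 + 0.0526/2)^2 − 1.
= 1.053292 − 1 = 5.3292%.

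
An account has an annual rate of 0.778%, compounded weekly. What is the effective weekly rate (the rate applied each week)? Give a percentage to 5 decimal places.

With a nominal annual rate compounded weekly, the periodic rate is the nominal rate divided by 52.
i = 0.00778 / 52 = 0.0001496 = 0.01496%.

0.01496%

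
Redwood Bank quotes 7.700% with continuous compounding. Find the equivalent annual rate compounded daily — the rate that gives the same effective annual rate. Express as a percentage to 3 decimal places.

EAR under continuous compounding: e^0.07700 − 1 = 0.080042.
Solve (1 + r/365)^365 = 1.080042: r/365 = 1.080042^(1/365) − 1 = 0.000211, so r = 0.077008 = 7.701%.

7.701%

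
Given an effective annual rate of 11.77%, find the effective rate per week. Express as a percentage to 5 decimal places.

0.21422%

The per-week rate i satisfies (1 + i)^52 = 1 + 0.1177.
i = 1.1177^(1/52) − 1 = 0.0021422 = 0.21422%.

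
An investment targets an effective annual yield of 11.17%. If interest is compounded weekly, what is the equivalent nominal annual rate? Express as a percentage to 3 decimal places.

10.600%

(1 + r/52)^52 − 1 = 0.1117, so 1 + r/52 = 1.1117^(1/52).
r/52 = 0.002038, so r = 0.105998 = 10.600%.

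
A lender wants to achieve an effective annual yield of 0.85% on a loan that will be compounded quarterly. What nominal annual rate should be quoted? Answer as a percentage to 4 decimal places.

0.8473%

(1 + r/4)^4 − 1 = 0.0085, so 1 + r/4 = 1.0085^(1/4).
r/4 = 0.002118, so r = 0.008473 = 0.8473%.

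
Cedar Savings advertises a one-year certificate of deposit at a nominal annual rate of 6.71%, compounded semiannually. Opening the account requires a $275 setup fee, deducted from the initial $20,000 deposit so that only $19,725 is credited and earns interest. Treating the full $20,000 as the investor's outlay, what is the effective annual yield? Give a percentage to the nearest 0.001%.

5.354%

Value after one year: 19,725 × (1 + 0.0671/2)^2 = 19,725 × 1.068226 = $21,070.75.
Effective yield on the $20,000 outlay: 21,070.75 / 20,000 − 1 = 0.053538 = 5.354%.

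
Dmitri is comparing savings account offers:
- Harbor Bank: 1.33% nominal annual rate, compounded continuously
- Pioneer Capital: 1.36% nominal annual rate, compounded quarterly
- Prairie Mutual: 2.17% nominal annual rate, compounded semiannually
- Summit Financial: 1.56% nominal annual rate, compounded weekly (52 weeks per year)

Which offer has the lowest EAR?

Harbor Bank: e^0.0133 − 1 = 1.339%
Pioneer Capital: (1 + 0.0136/4)^4 − 1 = 1.367%
Prairie Mutual: (1 + 0.0217/2)^2 − 1 = 2.182%
Summit Financial: (1 + 0.0156/52)^52 − 1 = 1.572%
The lowest effective annual rate is Harbor Bank at 1.339%.

Harbor Bank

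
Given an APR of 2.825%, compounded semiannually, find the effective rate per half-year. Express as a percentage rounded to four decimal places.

With a nominal annual rate compounded semiannually, the periodic rate is the nominal rate divided by 2.
i = 0.02825 / 2 = 0.0141250 = 1.4125%.

1.4125%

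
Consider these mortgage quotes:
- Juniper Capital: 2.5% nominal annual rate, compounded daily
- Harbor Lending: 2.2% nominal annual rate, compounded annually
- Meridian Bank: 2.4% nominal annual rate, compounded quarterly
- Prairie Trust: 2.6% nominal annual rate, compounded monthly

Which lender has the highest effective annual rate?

Prairie Trust

Juniper Capital: (1 + 0.025/365)^365 − 1 = 2.531%
Harbor Lending: compounded annually, EAR = 2.200%
Meridian Bank: (1 + 0.024/4)^4 − 1 = 2.422%
Prairie Trust: (1 + 0.026/12)^12 − 1 = 2.631%
The highest effective annual rate is Prairie Trust at 2.631%.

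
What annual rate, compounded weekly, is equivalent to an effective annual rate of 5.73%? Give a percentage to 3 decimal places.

5.575%

(1 + r/52)^52 − 1 = 0.0573, so 1 + r/52 = 1.0573^(1/52).
r/52 = 0.001072, so r = 0.055748 = 5.575%.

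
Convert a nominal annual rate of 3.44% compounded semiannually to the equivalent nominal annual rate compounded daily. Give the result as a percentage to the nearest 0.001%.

3.411%

EAR = (1 + 0.0344/2)^2 − 1 = 0.034696.
Solve (1 + r/365)^365 = 1.034696: r/365 = 1.034696^(1/365) − 1 = 0.000093, so r = 0.034109 = 3.411%.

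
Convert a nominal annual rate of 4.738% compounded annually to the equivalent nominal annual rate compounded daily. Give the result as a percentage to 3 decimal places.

4.629%

Compounded annually, EAR = nominal = 0.047380.
Solve (1 + r/365)^365 = 1.047380: r/365 = 1.047380^(1/365) − 1 = 0.000127, so r = 0.046295 = 4.629%.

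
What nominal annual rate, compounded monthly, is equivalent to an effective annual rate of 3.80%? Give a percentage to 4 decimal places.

3.7354%

(1 + r/12)^12 − 1 = 0.0380, so 1 + r/12 = 1.0380^(1/12).
r/12 = 0.003113, so r = 0.037354 = 3.7354%.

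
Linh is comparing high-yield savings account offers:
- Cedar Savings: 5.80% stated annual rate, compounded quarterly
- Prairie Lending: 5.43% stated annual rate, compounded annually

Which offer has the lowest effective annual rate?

Prairie Lending

Cedar Savings: (1 + 0.0580/4)^4 − 1 = 5.927%
Prairie Lending: compounded annually, EAR = 5.430%
The lowest effective annual rate is Prairie Lending at 5.430%.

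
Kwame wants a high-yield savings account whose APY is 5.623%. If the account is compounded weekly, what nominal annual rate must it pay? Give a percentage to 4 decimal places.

5.4735%

(1 + r/52)^52 − 1 = 0.05623, so 1 + r/52 = 1.05623^(1/52).
r/52 = 0.001053, so r = 0.054735 = 5.4735%.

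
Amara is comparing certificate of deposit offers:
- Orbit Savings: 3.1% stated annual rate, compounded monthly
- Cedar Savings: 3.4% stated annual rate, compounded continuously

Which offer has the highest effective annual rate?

Orbit Savings: (1 + 0.031/12)^12 − 1 = 3.144%
Cedar Savings: e^0.034 − 1 = 3.458%
The highest effective annual rate is Cedar Savings at 3.458%.

Cedar Savings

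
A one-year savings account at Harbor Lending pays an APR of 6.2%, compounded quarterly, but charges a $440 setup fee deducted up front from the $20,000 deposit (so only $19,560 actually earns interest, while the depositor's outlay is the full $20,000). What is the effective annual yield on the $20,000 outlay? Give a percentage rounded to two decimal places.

Value after one year: 19,560 × (1 + 0.062/4)^4 = 19,560 × 1.063456 = $20,801.21.
Effective yield on the $20,000 outlay: 20,801.21 / 20,000 − 1 = 0.040060 = 4.01%.

4.01%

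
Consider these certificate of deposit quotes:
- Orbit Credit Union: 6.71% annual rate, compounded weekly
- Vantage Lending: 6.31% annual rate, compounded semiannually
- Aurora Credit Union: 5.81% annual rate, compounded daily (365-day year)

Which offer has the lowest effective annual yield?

Orbit Credit Union: (1 + 0.0671/52)^52 − 1 = 6.936%
Vantage Lending: (1 + 0.0631/2)^2 − 1 = 6.410%
Aurora Credit Union: (1 + 0.0581/365)^365 − 1 = 5.982%
The lowest effective annual rate is Aurora Credit Union at 5.982%.

Aurora Credit Union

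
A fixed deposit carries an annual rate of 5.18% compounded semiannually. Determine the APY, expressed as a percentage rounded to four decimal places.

5.2471%

EAR = (1 + 0.0518/2)^2 − 1.
= (1 + 0.025900)^2 − 1 = 1.052471 − 1 = 5.2471%.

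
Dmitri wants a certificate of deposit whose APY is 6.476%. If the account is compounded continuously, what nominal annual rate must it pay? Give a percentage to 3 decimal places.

Continuous: nominal r satisfies e^r − 1 = 0.06476.
r = ln(1 + 0.06476) = ln(1.06476) = 0.062749 = 6.275%.

6.275%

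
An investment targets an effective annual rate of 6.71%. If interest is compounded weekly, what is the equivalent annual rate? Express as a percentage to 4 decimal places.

(1 + r/52)^52 − 1 = 0.0671, so 1 + r/52 = 1.0671^(1/52).
r/52 = 0.001250, so r = 0.064985 = 6.4985%.

6.4985%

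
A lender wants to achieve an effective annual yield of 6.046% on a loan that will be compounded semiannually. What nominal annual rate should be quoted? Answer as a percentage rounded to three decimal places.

(1 + r/2)^2 − 1 = 0.06046, so 1 + r/2 = 1.06046^(1/2).
r/2 = 0.029786, so r = 0.059573 = 5.957%.

5.957%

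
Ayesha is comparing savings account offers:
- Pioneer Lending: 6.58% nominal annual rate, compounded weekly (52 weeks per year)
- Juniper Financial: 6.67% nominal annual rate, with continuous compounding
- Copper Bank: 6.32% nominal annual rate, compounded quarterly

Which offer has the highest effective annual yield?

Pioneer Lending: (1 + 0.0658/52)^52 − 1 = 6.797%
Juniper Financial: e^0.0667 − 1 = 6.897%
Copper Bank: (1 + 0.0632/4)^4 − 1 = 6.471%
The highest effective annual rate is Juniper Financial at 6.897%.

Juniper Financial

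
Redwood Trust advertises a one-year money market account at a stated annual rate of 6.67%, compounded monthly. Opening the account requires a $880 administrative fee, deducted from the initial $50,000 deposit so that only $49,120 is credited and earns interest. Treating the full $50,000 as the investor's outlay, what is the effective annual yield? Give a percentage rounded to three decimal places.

Value after one year: 49,120 × (1 + 0.0667/12)^12 = 49,120 × 1.068777 = $52,498.34.
Effective yield on the $50,000 outlay: 52,498.34 / 50,000 − 1 = 0.049967 = 4.997%.

4.997%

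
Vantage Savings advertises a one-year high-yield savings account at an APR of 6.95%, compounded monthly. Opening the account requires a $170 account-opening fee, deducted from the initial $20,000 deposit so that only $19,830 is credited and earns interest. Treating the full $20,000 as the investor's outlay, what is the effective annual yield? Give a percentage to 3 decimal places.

Value after one year: 19,830 × (1 + 0.0695/12)^12 = 19,830 × 1.071757 = $21,252.94.
Effective yield on the $20,000 outlay: 21,252.94 / 20,000 − 1 = 0.062647 = 6.265%.

6.265%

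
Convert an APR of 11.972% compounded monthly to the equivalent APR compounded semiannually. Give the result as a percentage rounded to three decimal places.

12.275%

EAR = (1 + 0.11972/12)^12 − 1 = 0.126513.
Solve (1 + r/2)^2 = 1.126513: r/2 = 1.126513^(1/2) − 1 = 0.061373, so r = 0.122746 = 12.275%.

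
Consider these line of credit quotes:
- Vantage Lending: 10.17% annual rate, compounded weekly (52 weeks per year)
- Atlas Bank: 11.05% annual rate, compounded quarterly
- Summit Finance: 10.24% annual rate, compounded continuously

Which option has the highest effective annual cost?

Atlas Bank

Vantage Lending: (1 + 0.1017/52)^52 − 1 = 10.694%
Atlas Bank: (1 + 0.1105/4)^4 − 1 = 11.516%
Summit Finance: e^0.1024 − 1 = 10.783%
The highest effective annual rate is Atlas Bank at 11.516%.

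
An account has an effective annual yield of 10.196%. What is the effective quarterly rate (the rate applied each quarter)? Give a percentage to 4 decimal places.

The per-quarter rate i satisfies (1 + i)^4 = 1 + 0.10196.
i = 1.10196^(1/4) − 1 = 0.0245696 = 2.4570%.

2.4570%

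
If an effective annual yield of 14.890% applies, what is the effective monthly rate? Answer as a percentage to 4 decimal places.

The per-month rate i satisfies (1 + i)^12 = 1 + 0.14890.
i = 1.14890^(1/12) − 1 = 0.0116342 = 1.1634%.

1.1634%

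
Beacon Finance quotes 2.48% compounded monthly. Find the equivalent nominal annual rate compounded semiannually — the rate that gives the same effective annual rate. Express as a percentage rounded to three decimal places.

EAR = (1 + 0.0248/12)^12 − 1 = 0.025084.
Solve (1 + r/2)^2 = 1.025084: r/2 = 1.025084^(1/2) − 1 = 0.012464, so r = 0.024928 = 2.493%.

2.493%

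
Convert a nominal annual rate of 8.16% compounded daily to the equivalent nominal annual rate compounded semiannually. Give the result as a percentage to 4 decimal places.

8.3278%

EAR = (1 + 0.0816/365)^365 − 1 = 0.085012.
Solve (1 + r/2)^2 = 1.085012: r/2 = 1.085012^(1/2) − 1 = 0.041639, so r = 0.083278 = 8.3278%.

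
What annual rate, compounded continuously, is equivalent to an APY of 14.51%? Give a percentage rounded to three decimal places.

13.549%

Continuous: nominal r satisfies e^r − 1 = 0.1451.
r = ln(1 + 0.1451) = ln(1.1451) = 0.135492 = 13.549%.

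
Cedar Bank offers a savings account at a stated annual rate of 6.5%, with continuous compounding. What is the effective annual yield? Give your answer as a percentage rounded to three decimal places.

6.716%

With continuous compounding, EAR = e^0.065 − 1.
e^0.065 = 1.067159, so EAR = 0.067159 = 6.716%.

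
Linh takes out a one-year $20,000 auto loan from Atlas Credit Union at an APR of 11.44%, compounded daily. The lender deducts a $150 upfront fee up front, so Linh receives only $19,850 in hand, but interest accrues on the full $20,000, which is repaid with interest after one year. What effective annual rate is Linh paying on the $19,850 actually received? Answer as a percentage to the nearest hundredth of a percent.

12.97%

Amount owed after one year: 20,000 × (1 + 0.1144/365)^365 = 20,000 × 1.121180 = $22,423.61.
Effective rate on net proceeds: 22,423.61 / 19,850 − 1 = 0.129653 = 12.97%.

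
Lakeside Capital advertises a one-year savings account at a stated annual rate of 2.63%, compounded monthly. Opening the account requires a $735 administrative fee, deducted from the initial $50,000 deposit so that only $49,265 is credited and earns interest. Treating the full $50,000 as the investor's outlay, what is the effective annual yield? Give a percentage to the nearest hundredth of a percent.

Value after one year: 49,265 × (1 + 0.0263/12)^12 = 49,265 × 1.026619 = $50,576.40.
Effective yield on the $50,000 outlay: 50,576.40 / 50,000 − 1 = 0.011528 = 1.15%.

1.15%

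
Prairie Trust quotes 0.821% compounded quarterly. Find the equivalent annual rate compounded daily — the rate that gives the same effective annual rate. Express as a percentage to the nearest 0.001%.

EAR = (1 + 0.00821/4)^4 − 1 = 0.008235.
Solve (1 + r/365)^365 = 1.008235: r/365 = 1.008235^(1/365) − 1 = 0.000022, so r = 0.008202 = 0.820%.

0.820%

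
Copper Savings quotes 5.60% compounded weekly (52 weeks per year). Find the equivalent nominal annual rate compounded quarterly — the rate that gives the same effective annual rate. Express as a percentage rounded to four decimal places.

5.6363%

EAR = (1 + 0.0560/52)^52 − 1 = 0.057566.
Solve (1 + r/4)^4 = 1.057566: r/4 = 1.057566^(1/4) − 1 = 0.014091, so r = 0.056363 = 5.6363%.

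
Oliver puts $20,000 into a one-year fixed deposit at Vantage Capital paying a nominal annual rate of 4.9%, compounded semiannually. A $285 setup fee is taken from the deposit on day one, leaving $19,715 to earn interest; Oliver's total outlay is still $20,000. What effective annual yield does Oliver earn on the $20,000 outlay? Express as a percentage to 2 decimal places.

3.46%

Value after one year: 19,715 × (1 + 0.049/2)^2 = 19,715 × 1.049600 = $20,692.87.
Effective yield on the $20,000 outlay: 20,692.87 / 20,000 − 1 = 0.034643 = 3.46%.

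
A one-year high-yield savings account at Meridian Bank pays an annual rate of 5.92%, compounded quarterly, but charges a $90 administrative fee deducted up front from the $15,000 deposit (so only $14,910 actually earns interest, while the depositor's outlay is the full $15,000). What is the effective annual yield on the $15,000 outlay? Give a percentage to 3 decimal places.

5.416%

Value after one year: 14,910 × (1 + 0.0592/4)^4 = 14,910 × 1.060527 = $15,812.46.
Effective yield on the $15,000 outlay: 15,812.46 / 15,000 − 1 = 0.054164 = 5.416%.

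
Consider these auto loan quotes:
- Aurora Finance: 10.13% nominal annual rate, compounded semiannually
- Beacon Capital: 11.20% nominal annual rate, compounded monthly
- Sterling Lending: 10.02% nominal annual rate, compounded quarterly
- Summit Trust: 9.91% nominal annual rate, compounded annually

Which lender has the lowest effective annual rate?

Aurora Finance: (1 + 0.1013/2)^2 − 1 = 10.387%
Beacon Capital: (1 + 0.1120/12)^12 − 1 = 11.793%
Sterling Lending: (1 + 0.1002/4)^4 − 1 = 10.403%
Summit Trust: compounded annually, EAR = 9.910%
The lowest effective annual rate is Summit Trust at 9.910%.

Summit Trust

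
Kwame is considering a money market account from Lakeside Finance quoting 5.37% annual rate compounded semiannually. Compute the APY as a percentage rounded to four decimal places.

5.4421%

EAR = (1 + 0.0537/2)^2 − 1.
= (1 + 0.026850)^2 − 1 = 1.054421 − 1 = 5.4421%.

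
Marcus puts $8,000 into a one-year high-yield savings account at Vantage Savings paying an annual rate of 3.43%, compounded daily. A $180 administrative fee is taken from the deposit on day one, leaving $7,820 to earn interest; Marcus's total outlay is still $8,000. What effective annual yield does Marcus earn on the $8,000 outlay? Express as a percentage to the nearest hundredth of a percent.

Value after one year: 7,820 × (1 + 0.0343/365)^365 = 7,820 × 1.034893 = $8,092.87.
Effective yield on the $8,000 outlay: 8,092.87 / 8,000 − 1 = 0.011608 = 1.16%.

1.16%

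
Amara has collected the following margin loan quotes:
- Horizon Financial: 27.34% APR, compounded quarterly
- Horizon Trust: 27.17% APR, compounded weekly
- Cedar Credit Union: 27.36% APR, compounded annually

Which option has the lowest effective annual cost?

Cedar Credit Union

Horizon Financial: (1 + 0.2734/4)^4 − 1 = 30.273%
Horizon Trust: (1 + 0.2717/52)^52 − 1 = 31.127%
Cedar Credit Union: compounded annually, EAR = 27.360%
The lowest effective annual rate is Cedar Credit Union at 27.360%.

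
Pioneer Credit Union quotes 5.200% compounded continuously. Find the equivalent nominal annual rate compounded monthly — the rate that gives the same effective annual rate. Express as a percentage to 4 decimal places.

EAR under continuous compounding: e^0.05200 − 1 = 0.053376.
Solve (1 + r/12)^12 = 1.053376: r/12 = 1.053376^(1/12) − 1 = 0.004343, so r = 0.052113 = 5.2113%.

5.2113%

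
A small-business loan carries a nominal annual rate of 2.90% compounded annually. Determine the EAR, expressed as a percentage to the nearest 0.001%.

2.900%

Annual compounding means the effective rate equals the nominal rate: 2.900%.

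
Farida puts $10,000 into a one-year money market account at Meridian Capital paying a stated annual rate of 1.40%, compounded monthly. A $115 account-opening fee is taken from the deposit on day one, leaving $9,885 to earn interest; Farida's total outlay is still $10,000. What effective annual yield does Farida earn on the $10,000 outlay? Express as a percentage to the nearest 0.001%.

Value after one year: 9,885 × (1 + 0.0140/12)^12 = 9,885 × 1.014090 = $10,024.28.
Effective yield on the $10,000 outlay: 10,024.28 / 10,000 − 1 = 0.002428 = 0.243%.

0.243%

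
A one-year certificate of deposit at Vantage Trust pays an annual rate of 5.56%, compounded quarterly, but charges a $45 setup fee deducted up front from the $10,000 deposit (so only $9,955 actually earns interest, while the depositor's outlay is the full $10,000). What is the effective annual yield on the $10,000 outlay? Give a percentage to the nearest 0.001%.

5.201%

Value after one year: 9,955 × (1 + 0.0556/4)^4 = 9,955 × 1.056770 = $10,520.15.
Effective yield on the $10,000 outlay: 10,520.15 / 10,000 − 1 = 0.052015 = 5.201%.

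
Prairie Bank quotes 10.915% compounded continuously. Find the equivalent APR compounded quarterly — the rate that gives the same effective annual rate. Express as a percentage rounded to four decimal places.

EAR under continuous compounding: e^0.10915 − 1 = 0.115330.
Solve (1 + r/4)^4 = 1.115330: r/4 = 1.115330^(1/4) − 1 = 0.027663, so r = 0.110653 = 11.0653%.

11.0653%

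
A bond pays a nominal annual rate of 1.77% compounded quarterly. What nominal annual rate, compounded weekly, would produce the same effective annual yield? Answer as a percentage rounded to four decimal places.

EAR = (1 + 0.0177/4)^4 − 1 = 0.017818.
Solve (1 + r/52)^52 = 1.017818: r/52 = 1.017818^(1/52) − 1 = 0.000340, so r = 0.017664 = 1.7664%.

1.7664%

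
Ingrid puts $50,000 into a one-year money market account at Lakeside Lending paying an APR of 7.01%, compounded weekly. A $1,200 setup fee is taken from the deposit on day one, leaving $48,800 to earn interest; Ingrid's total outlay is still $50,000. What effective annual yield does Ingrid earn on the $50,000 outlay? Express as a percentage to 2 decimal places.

4.68%

Value after one year: 48,800 × (1 + 0.0701/52)^52 = 48,800 × 1.072565 = $52,341.16.
Effective yield on the $50,000 outlay: 52,341.16 / 50,000 − 1 = 0.046823 = 4.68%.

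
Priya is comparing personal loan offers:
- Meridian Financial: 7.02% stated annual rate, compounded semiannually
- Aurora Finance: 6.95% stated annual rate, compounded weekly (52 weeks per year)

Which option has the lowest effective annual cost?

Meridian Financial

Meridian Financial: (1 + 0.0702/2)^2 − 1 = 7.143%
Aurora Finance: (1 + 0.0695/52)^52 − 1 = 7.192%
The lowest effective annual rate is Meridian Financial at 7.143%.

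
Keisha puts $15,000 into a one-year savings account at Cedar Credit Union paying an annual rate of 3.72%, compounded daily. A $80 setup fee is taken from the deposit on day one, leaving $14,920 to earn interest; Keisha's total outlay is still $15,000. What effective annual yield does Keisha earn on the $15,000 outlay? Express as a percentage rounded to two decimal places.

Value after one year: 14,920 × (1 + 0.0372/365)^365 = 14,920 × 1.037899 = $15,485.45.
Effective yield on the $15,000 outlay: 15,485.45 / 15,000 − 1 = 0.032363 = 3.24%.

3.24%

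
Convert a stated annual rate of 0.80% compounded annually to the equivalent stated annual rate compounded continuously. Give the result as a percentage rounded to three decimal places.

Compounded annually, EAR = nominal = 0.008000.
Equivalent continuous rate: r = ln(1 + 0.008000) = 0.007968 = 0.797%.

0.797%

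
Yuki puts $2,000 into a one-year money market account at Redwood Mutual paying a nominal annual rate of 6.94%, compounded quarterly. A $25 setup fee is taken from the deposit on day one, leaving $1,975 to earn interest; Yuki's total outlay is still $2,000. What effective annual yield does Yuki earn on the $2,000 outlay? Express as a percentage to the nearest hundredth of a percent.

5.78%

Value after one year: 1,975 × (1 + 0.0694/4)^4 = 1,975 × 1.071227 = $2,115.67.
Effective yield on the $2,000 outlay: 2,115.67 / 2,000 − 1 = 0.057837 = 5.78%.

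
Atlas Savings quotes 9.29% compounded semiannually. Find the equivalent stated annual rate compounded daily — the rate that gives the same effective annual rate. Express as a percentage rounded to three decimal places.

EAR = (1 + 0.0929/2)^2 − 1 = 0.095058.
Solve (1 + r/365)^365 = 1.095058: r/365 = 1.095058^(1/365) − 1 = 0.000249, so r = 0.090818 = 9.082%.

9.082%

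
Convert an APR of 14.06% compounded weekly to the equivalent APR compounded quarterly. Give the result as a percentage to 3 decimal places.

EAR = (1 + 0.1406/52)^52 − 1 = 0.150746.
Solve (1 + r/4)^4 = 1.150746: r/4 = 1.150746^(1/4) − 1 = 0.035726, so r = 0.142904 = 14.290%.

14.290%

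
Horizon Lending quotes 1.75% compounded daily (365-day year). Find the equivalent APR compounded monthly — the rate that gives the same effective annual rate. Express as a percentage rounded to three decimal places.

1.751%

EAR = (1 + 0.0175/365)^365 − 1 = 0.017654.
Solve (1 + r/12)^12 = 1.017654: r/12 = 1.017654^(1/12) − 1 = 0.001459, so r = 0.017512 = 1.751%.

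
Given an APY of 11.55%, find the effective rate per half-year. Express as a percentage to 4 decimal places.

The per-half-year rate i satisfies (1 + i)^2 = 1 + 0.1155.
i = 1.1155^(1/2) − 1 = 0.0561723 = 5.6172%.

5.6172%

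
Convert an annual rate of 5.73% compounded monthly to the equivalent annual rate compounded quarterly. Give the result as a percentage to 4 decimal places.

EAR = (1 + 0.0573/12)^12 − 1 = 0.058829.
Solve (1 + r/4)^4 = 1.058829: r/4 = 1.058829^(1/4) − 1 = 0.014394, so r = 0.057574 = 5.7574%.

5.7574%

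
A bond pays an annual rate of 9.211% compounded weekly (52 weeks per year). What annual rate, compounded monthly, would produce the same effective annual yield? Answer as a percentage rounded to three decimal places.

9.238%

EAR = (1 + 0.09211/52)^52 − 1 = 0.096396.
Solve (1 + r/12)^12 = 1.096396: r/12 = 1.096396^(1/12) − 1 = 0.007699, so r = 0.092382 = 9.238%.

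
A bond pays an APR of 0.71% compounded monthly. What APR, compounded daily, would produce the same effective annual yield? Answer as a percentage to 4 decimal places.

EAR = (1 + 0.0071/12)^12 − 1 = 0.007123.
Solve (1 + r/365)^365 = 1.007123: r/365 = 1.007123^(1/365) − 1 = 0.000019, so r = 0.007098 = 0.7098%.

0.7098%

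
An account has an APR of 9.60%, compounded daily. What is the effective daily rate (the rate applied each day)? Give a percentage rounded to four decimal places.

0.0263%

With a nominal annual rate compounded daily, the periodic rate is the nominal rate divided by 365.
i = 0.0960 / 365 = 0.0002630 = 0.0263%.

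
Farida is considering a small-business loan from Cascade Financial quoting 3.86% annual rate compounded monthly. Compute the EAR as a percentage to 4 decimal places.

EAR = (1 + 0.0386/12)^12 − 1.
= (1 + 0.003217)^12 − 1 = 1.039290 − 1 = 3.9290%.

3.9290%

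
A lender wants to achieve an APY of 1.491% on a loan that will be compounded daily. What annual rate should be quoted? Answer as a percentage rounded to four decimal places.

(1 + r/365)^365 − 1 = 0.01491, so 1 + r/365 = 1.01491^(1/365).
r/365 = 0.000041, so r = 0.014800 = 1.4800%.

1.4800%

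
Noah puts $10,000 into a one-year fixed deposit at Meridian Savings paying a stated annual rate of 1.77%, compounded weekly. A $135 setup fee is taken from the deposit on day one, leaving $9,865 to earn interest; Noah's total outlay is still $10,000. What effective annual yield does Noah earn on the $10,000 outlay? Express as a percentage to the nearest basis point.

Value after one year: 9,865 × (1 + 0.0177/52)^52 = 9,865 × 1.017855 = $10,041.13.
Effective yield on the $10,000 outlay: 10,041.13 / 10,000 − 1 = 0.004113 = 0.41%.

0.41%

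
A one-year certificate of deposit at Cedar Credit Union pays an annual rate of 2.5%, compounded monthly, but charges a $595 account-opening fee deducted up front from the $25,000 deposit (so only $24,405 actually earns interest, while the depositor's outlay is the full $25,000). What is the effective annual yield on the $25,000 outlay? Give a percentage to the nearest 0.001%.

Value after one year: 24,405 × (1 + 0.025/12)^12 = 24,405 × 1.025288 = $25,022.16.
Effective yield on the $25,000 outlay: 25,022.16 / 25,000 − 1 = 0.000887 = 0.089%.

0.089%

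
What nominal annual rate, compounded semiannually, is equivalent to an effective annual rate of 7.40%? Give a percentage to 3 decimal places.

(1 + r/2)^2 − 1 = 0.0740, so 1 + r/2 = 1.0740^(1/2).
r/2 = 0.036340, so r = 0.072679 = 7.268%.

7.268%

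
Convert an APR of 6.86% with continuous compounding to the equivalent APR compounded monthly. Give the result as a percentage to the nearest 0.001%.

EAR under continuous compounding: e^0.0686 − 1 = 0.071008.
Solve (1 + r/12)^12 = 1.071008: r/12 = 1.071008^(1/12) − 1 = 0.005733, so r = 0.068796 = 6.880%.

6.880%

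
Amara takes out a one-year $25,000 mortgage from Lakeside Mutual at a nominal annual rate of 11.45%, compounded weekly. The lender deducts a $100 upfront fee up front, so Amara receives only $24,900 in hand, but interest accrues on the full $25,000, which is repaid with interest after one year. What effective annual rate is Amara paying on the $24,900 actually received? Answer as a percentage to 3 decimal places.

Amount owed after one year: 25,000 × (1 + 0.1145/52)^52 = 25,000 × 1.121172 = $28,029.29.
Effective rate on net proceeds: 28,029.29 / 24,900 − 1 = 0.125674 = 12.567%.

12.567%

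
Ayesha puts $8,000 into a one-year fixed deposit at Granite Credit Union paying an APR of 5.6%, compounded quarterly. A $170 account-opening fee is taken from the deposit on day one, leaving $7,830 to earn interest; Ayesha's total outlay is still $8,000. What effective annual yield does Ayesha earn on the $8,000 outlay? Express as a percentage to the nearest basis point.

3.47%

Value after one year: 7,830 × (1 + 0.056/4)^4 = 7,830 × 1.057187 = $8,277.77.
Effective yield on the $8,000 outlay: 8,277.77 / 8,000 − 1 = 0.034722 = 3.47%.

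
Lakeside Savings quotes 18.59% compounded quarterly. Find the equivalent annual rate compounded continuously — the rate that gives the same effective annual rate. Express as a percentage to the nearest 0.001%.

EAR = (1 + 0.1859/4)^4 − 1 = 0.199266.
Equivalent continuous rate: r = ln(1 + 0.199266) = 0.181709 = 18.171%.

18.171%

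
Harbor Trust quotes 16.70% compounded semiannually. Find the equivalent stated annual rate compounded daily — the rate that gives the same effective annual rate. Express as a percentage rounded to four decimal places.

EAR = (1 + 0.1670/2)^2 − 1 = 0.173972.
Solve (1 + r/365)^365 = 1.173972: r/365 = 1.173972^(1/365) − 1 = 0.000440, so r = 0.160428 = 16.0428%.

16.0428%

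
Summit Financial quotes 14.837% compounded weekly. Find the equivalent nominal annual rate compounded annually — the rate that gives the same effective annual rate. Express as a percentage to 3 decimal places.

EAR = (1 + 0.14837/52)^52 − 1 = 0.159697.
Compounded annually, the equivalent nominal rate is the EAR itself: 15.970%.

15.970%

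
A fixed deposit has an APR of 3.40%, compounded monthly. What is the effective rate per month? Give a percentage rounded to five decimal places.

With a nominal annual rate compounded monthly, the periodic rate is the nominal rate divided by 12.
i = 0.0340 / 12 = 0.0028333 = 0.28333%.

0.28333%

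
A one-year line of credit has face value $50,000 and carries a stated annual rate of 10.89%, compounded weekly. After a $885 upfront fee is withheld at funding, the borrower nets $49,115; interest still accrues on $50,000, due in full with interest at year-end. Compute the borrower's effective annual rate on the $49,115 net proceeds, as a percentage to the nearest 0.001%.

Amount owed after one year: 50,000 × (1 + 0.1089/52)^52 = 50,000 × 1.114924 = $55,746.19.
Effective rate on net proceeds: 55,746.19 / 49,115 − 1 = 0.135014 = 13.501%.

13.501%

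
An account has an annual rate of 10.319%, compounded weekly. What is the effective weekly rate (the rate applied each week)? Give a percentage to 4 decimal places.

0.1984%

With a nominal annual rate compounded weekly, the periodic rate is the nominal rate divided by 52.
i = 0.10319 / 52 = 0.0019844 = 0.1984%.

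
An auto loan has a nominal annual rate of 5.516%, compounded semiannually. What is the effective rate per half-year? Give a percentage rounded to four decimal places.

2.7580%

With a nominal annual rate compounded semiannually, the periodic rate is the nominal rate divided by 2.
i = 0.05516 / 2 = 0.0275800 = 2.7580%.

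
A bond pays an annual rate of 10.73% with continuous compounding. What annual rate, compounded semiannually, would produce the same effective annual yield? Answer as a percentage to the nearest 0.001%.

11.023%

EAR under continuous compounding: e^0.1073 − 1 = 0.113268.
Solve (1 + r/2)^2 = 1.113268: r/2 = 1.113268^(1/2) − 1 = 0.055115, so r = 0.110230 = 11.023%.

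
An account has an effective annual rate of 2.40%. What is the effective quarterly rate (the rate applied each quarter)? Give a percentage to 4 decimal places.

0.5947%

The per-quarter rate i satisfies (1 + i)^4 = 1 + 0.0240.
i = 1.0240^(1/4) − 1 = 0.0059467 = 0.5947%.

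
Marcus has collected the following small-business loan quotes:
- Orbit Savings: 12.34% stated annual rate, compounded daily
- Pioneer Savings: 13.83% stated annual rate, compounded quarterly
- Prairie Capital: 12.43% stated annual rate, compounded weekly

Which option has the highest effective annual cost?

Orbit Savings: (1 + 0.1234/365)^365 − 1 = 13.131%
Pioneer Savings: (1 + 0.1383/4)^4 − 1 = 14.564%
Prairie Capital: (1 + 0.1243/52)^52 − 1 = 13.219%
The highest effective annual rate is Pioneer Savings at 14.564%.

Pioneer Savings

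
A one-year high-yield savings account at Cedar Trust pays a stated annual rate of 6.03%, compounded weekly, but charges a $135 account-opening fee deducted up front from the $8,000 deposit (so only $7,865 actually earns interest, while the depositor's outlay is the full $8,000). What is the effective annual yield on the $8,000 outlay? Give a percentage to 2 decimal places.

Value after one year: 7,865 × (1 + 0.0603/52)^52 = 7,865 × 1.062118 = $8,353.56.
Effective yield on the $8,000 outlay: 8,353.56 / 8,000 − 1 = 0.044195 = 4.42%.

4.42%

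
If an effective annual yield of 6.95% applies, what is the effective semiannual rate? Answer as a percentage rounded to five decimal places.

The per-half-year rate i satisfies (1 + i)^2 = 1 + 0.0695.
i = 1.0695^(1/2) − 1 = 0.0341663 = 3.41663%.

3.41663%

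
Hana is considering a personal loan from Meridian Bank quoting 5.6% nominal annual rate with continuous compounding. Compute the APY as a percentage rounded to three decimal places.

With continuous compounding, EAR = e^0.056 − 1.
e^0.056 = 1.057598, so EAR = 0.057598 = 5.760%.

5.760%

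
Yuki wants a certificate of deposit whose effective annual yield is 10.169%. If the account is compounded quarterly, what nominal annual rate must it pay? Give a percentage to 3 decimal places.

9.803%

(1 + r/4)^4 − 1 = 0.10169, so 1 + r/4 = 1.10169^(1/4).
r/4 = 0.024507, so r = 0.098027 = 9.803%.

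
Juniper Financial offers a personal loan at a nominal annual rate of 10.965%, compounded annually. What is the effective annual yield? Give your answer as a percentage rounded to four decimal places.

Annual compounding means the effective rate equals the nominal rate: 10.9650%.

10.9650%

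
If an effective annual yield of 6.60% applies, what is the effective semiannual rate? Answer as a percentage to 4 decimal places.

3.2473%

The per-half-year rate i satisfies (1 + i)^2 = 1 + 0.0660.
i = 1.0660^(1/2) − 1 = 0.0324728 = 3.2473%.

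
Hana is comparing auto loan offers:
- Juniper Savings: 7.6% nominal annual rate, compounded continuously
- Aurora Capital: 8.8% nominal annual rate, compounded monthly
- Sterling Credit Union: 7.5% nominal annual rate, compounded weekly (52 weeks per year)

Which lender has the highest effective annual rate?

Juniper Savings: e^0.076 − 1 = 7.896%
Aurora Capital: (1 + 0.088/12)^12 − 1 = 9.164%
Sterling Credit Union: (1 + 0.075/52)^52 − 1 = 7.783%
The highest effective annual rate is Aurora Capital at 9.164%.

Aurora Capital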